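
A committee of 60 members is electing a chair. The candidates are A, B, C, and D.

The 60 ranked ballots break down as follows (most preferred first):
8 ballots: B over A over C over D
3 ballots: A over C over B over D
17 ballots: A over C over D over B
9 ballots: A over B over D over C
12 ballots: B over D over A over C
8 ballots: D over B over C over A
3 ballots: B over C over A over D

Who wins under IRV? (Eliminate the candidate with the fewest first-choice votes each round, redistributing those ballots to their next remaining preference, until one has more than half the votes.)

B

Round 1: A 29, B 23, C 0, D 8. C eliminated.
Round 2: A 29, B 23, D 8. D eliminated.
Round 3: A 29, B 31. B has a majority (≥31).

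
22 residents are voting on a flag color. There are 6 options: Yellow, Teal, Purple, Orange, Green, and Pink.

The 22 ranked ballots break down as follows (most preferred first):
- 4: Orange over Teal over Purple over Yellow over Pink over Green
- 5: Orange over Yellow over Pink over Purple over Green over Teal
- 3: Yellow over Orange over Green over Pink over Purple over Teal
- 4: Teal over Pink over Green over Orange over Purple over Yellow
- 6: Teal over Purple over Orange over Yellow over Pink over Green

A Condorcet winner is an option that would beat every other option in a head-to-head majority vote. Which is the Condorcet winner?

Orange vs Yellow: 19–3
Orange vs Teal: 12–10
Orange vs Purple: 16–6
Orange vs Green: 18–4
Orange vs Pink: 18–4
Orange beats every other option.

Orange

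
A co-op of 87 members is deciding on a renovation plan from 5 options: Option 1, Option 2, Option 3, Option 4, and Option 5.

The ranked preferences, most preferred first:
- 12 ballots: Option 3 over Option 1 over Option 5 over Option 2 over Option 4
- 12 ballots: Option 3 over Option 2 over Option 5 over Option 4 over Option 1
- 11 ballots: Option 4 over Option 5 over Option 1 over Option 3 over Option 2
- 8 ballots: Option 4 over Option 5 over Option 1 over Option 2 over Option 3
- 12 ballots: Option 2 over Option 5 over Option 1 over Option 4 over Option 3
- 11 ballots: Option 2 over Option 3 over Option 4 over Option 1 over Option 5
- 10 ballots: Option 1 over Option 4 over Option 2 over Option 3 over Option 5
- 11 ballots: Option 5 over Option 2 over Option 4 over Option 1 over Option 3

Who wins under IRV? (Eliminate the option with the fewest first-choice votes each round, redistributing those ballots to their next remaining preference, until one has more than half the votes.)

Option 2

Round 1: Option 1 10, Option 2 23, Option 3 24, Option 4 19, Option 5 11. Option 1 eliminated.
Round 2: Option 2 23, Option 3 24, Option 4 29, Option 5 11. Option 5 eliminated.
Round 3: Option 2 34, Option 3 24, Option 4 29. Option 3 eliminated.
Round 4: Option 2 58, Option 4 29. Option 2 has a majority (≥44).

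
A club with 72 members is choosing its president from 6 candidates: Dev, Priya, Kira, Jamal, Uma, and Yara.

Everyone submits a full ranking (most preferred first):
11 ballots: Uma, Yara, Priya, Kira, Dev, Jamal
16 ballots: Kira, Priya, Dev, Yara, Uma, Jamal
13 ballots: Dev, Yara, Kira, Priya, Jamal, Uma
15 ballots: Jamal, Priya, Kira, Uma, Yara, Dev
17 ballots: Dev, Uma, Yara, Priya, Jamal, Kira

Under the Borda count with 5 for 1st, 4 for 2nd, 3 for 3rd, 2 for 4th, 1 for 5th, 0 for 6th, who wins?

Dev: 11×1 + 16×3 + 13×5 + 15×0 + 17×5 = 209
Priya: 11×3 + 16×4 + 13×2 + 15×4 + 17×2 = 217
Kira: 11×2 + 16×5 + 13×3 + 15×3 + 17×0 = 186
Jamal: 11×0 + 16×0 + 13×1 + 15×5 + 17×1 = 105
Uma: 11×5 + 16×1 + 13×0 + 15×2 + 17×4 = 169
Yara: 11×4 + 16×2 + 13×4 + 15×1 + 17×3 = 194

Priya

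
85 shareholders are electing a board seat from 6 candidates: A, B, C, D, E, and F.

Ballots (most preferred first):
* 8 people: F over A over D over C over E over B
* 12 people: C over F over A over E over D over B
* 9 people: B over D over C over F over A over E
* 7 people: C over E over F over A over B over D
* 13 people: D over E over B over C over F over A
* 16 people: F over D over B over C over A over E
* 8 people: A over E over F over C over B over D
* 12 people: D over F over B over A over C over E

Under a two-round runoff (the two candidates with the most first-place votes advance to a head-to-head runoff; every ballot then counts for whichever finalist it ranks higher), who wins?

Round 1 first-place votes: A 8, B 9, C 19, D 25, E 0, F 24. D and F advance.
Runoff: D is ranked above F on 34 ballots, F above D on 51.

F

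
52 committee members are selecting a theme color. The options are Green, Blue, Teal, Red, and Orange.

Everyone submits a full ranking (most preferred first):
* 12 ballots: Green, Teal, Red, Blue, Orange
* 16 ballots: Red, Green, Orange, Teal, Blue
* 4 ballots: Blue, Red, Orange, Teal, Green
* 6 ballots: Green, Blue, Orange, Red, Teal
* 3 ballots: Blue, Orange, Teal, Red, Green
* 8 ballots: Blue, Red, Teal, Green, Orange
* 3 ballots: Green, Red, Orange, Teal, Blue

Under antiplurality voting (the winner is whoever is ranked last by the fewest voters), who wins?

Last-place votes: Green 7, Blue 19, Teal 6, Red 0, Orange 20.

Red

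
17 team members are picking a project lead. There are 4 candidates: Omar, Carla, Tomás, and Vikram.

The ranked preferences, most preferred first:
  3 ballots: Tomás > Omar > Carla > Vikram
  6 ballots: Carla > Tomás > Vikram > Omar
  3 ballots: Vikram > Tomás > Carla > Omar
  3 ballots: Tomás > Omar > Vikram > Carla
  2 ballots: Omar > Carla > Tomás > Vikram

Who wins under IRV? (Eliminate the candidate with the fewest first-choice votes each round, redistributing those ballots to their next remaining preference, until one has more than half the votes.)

Round 1: Omar 2, Carla 6, Tomás 6, Vikram 3. Omar eliminated.
Round 2: Carla 8, Tomás 6, Vikram 3. Vikram eliminated.
Round 3: Carla 8, Tomás 9. Tomás has a majority (≥9).

Tomás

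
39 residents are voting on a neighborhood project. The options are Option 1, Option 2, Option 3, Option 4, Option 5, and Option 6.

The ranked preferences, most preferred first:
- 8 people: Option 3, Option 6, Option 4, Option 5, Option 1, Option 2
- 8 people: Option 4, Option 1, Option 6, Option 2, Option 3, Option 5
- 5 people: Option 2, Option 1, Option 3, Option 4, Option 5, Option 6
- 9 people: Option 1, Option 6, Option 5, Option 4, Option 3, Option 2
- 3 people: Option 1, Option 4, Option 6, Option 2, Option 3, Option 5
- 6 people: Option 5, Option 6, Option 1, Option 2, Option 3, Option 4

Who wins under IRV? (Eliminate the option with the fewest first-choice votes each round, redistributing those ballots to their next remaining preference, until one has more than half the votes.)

Round 1: Option 1 12, Option 2 5, Option 3 8, Option 4 8, Option 5 6, Option 6 0. Option 6 eliminated.
Round 2: Option 1 12, Option 2 5, Option 3 8, Option 4 8, Option 5 6. Option 2 eliminated.
Round 3: Option 1 17, Option 3 8, Option 4 8, Option 5 6. Option 5 eliminated.
Round 4: Option 1 23, Option 3 8, Option 4 8. Option 1 has a majority (≥20).

Option 1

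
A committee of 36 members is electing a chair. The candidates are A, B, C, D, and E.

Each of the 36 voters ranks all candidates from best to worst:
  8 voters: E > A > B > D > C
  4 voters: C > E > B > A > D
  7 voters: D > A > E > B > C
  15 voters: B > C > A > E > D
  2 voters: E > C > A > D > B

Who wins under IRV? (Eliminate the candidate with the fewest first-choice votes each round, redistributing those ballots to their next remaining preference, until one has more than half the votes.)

E

Round 1: A 0, B 15, C 4, D 7, E 10. A eliminated.
Round 2: B 15, C 4, D 7, E 10. C eliminated.
Round 3: B 15, D 7, E 14. D eliminated.
Round 4: B 15, E 21. E has a majority (≥19).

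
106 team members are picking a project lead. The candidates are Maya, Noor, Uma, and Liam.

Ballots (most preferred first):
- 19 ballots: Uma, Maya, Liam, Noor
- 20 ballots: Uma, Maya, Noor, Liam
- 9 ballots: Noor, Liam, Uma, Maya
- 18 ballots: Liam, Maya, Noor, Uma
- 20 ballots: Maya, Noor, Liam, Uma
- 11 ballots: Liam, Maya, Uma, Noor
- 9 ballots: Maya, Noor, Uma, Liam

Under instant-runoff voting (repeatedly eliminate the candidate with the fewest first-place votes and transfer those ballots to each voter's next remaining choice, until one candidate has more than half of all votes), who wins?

Round 1: Maya 29, Noor 9, Uma 39, Liam 29. Noor eliminated.
Round 2: Maya 29, Uma 39, Liam 38. Maya eliminated.
Round 3: Uma 48, Liam 58. Liam has a majority (≥54).

Liam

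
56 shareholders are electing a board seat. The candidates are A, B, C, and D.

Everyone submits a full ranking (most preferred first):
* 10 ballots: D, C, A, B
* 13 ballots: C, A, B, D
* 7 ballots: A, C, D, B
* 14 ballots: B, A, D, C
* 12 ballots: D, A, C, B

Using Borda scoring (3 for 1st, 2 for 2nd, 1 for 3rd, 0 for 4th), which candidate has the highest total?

A

A: 10×1 + 13×2 + 7×3 + 14×2 + 12×2 = 109
B: 10×0 + 13×1 + 7×0 + 14×3 + 12×0 = 55
C: 10×2 + 13×3 + 7×2 + 14×0 + 12×1 = 85
D: 10×3 + 13×0 + 7×1 + 14×1 + 12×3 = 87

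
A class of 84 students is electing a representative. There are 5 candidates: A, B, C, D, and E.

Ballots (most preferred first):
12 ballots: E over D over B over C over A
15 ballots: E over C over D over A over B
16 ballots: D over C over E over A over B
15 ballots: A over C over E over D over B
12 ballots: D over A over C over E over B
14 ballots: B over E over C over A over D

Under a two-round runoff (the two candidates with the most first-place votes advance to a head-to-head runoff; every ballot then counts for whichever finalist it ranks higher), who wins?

Round 1 first-place votes: A 15, B 14, C 0, D 28, E 27. D and E advance.
Runoff: D is ranked above E on 28 ballots, E above D on 56.

E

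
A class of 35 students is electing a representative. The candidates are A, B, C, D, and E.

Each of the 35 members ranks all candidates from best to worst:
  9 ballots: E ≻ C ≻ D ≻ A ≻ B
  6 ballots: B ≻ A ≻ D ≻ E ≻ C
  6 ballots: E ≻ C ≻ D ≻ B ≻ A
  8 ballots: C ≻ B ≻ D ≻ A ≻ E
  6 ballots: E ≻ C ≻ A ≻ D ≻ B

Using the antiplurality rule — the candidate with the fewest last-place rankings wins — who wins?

Last-place votes: A 6, B 15, C 6, D 0, E 8.

D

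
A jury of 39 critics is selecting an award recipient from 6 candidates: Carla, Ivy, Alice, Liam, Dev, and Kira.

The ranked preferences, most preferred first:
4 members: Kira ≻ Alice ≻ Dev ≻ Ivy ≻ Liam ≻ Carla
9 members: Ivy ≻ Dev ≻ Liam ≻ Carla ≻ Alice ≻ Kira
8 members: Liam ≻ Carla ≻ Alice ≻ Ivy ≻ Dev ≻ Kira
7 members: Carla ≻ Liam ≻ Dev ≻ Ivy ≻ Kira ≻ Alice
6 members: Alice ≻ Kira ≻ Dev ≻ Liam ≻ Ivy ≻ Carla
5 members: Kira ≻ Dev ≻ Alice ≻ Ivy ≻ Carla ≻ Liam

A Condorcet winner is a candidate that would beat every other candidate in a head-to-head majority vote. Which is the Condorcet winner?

Dev

Dev vs Carla: 24–15
Dev vs Ivy: 22–17
Dev vs Alice: 21–18
Dev vs Liam: 24–15
Dev vs Kira: 24–15
Dev beats every other candidate.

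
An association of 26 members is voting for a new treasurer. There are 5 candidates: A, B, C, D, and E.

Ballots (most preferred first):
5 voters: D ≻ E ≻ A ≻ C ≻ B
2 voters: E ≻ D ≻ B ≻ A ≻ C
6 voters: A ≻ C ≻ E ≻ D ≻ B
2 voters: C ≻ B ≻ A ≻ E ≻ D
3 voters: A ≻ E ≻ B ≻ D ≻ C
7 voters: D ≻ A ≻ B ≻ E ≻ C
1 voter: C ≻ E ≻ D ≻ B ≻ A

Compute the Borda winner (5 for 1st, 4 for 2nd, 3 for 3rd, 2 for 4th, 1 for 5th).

A

A: 5×3 + 2×2 + 6×5 + 2×3 + 3×5 + 7×4 + 1×1 = 99
B: 5×1 + 2×3 + 6×1 + 2×4 + 3×3 + 7×3 + 1×2 = 57
C: 5×2 + 2×1 + 6×4 + 2×5 + 3×1 + 7×1 + 1×5 = 61
D: 5×5 + 2×4 + 6×2 + 2×1 + 3×2 + 7×5 + 1×3 = 91
E: 5×4 + 2×5 + 6×3 + 2×2 + 3×4 + 7×2 + 1×4 = 82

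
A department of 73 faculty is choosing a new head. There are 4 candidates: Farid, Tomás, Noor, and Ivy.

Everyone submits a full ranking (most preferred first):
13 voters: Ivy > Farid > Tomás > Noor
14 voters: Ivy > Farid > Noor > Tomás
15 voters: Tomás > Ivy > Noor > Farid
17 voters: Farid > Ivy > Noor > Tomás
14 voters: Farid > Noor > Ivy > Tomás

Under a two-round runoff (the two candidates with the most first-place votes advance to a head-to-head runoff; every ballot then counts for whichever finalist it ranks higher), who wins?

Round 1 first-place votes: Farid 31, Tomás 15, Noor 0, Ivy 27. Farid and Ivy advance.
Runoff: Farid is ranked above Ivy on 31 ballots, Ivy above Farid on 42.

Ivy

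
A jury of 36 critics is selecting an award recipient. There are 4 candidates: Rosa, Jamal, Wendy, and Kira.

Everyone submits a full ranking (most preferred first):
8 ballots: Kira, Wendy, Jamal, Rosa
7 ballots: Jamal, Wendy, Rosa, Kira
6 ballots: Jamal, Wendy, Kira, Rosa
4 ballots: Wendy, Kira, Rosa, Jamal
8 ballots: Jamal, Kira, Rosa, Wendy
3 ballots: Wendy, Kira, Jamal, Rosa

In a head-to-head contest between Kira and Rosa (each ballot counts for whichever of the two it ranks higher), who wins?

Kira

Kira is ranked above Rosa on 29 ballots; Rosa above Kira on 7.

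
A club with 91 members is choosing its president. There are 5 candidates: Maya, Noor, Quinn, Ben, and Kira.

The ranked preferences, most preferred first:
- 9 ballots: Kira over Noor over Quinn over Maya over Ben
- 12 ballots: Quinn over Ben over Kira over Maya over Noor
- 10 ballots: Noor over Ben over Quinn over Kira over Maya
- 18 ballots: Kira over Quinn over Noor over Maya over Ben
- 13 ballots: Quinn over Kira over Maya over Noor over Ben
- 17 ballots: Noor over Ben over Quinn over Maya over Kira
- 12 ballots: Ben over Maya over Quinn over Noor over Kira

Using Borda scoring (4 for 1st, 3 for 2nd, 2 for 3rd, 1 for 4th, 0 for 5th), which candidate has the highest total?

Maya: 9×1 + 12×1 + 10×0 + 18×1 + 13×2 + 17×1 + 12×3 = 118
Noor: 9×3 + 12×0 + 10×4 + 18×2 + 13×1 + 17×4 + 12×1 = 196
Quinn: 9×2 + 12×4 + 10×2 + 18×3 + 13×4 + 17×2 + 12×2 = 250
Ben: 9×0 + 12×3 + 10×3 + 18×0 + 13×0 + 17×3 + 12×4 = 165
Kira: 9×4 + 12×2 + 10×1 + 18×4 + 13×3 + 17×0 + 12×0 = 181

Quinn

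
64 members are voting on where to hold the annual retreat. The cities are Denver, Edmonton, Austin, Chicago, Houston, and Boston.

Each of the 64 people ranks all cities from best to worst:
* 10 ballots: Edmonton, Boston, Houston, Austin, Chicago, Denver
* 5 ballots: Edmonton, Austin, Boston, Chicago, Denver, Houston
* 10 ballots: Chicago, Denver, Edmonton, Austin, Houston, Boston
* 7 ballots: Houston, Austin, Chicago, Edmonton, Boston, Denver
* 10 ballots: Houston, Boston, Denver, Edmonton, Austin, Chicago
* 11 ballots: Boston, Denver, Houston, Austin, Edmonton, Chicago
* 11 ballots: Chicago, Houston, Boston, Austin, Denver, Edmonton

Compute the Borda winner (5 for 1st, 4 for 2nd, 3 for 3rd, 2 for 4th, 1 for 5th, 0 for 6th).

Denver: 10×0 + 5×1 + 10×4 + 7×0 + 10×3 + 11×4 + 11×1 = 130
Edmonton: 10×5 + 5×5 + 10×3 + 7×2 + 10×2 + 11×1 + 11×0 = 150
Austin: 10×2 + 5×4 + 10×2 + 7×4 + 10×1 + 11×2 + 11×2 = 142
Chicago: 10×1 + 5×2 + 10×5 + 7×3 + 10×0 + 11×0 + 11×5 = 146
Houston: 10×3 + 5×0 + 10×1 + 7×5 + 10×5 + 11×3 + 11×4 = 202
Boston: 10×4 + 5×3 + 10×0 + 7×1 + 10×4 + 11×5 + 11×3 = 190

Houston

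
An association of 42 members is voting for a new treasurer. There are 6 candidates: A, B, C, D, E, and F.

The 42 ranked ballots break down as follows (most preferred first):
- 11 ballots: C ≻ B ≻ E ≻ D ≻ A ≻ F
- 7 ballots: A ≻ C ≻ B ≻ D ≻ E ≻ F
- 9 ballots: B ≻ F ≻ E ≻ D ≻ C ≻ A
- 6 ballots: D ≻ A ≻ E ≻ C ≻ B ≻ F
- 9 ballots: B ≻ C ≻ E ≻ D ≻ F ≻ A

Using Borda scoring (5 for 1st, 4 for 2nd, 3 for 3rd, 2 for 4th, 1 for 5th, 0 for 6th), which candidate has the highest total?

A: 11×1 + 7×5 + 9×0 + 6×4 + 9×0 = 70
B: 11×4 + 7×3 + 9×5 + 6×1 + 9×5 = 161
C: 11×5 + 7×4 + 9×1 + 6×2 + 9×4 = 140
D: 11×2 + 7×2 + 9×2 + 6×5 + 9×2 = 102
E: 11×3 + 7×1 + 9×3 + 6×3 + 9×3 = 112
F: 11×0 + 7×0 + 9×4 + 6×0 + 9×1 = 45

B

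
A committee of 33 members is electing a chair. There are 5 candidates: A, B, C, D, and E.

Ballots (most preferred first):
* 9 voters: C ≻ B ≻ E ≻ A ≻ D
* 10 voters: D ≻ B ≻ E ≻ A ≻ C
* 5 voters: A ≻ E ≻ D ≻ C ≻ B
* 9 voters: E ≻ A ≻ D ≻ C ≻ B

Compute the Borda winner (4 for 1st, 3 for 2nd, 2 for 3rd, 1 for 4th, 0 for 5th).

A: 9×1 + 10×1 + 5×4 + 9×3 = 66
B: 9×3 + 10×3 + 5×0 + 9×0 = 57
C: 9×4 + 10×0 + 5×1 + 9×1 = 50
D: 9×0 + 10×4 + 5×2 + 9×2 = 68
E: 9×2 + 10×2 + 5×3 + 9×4 = 89

E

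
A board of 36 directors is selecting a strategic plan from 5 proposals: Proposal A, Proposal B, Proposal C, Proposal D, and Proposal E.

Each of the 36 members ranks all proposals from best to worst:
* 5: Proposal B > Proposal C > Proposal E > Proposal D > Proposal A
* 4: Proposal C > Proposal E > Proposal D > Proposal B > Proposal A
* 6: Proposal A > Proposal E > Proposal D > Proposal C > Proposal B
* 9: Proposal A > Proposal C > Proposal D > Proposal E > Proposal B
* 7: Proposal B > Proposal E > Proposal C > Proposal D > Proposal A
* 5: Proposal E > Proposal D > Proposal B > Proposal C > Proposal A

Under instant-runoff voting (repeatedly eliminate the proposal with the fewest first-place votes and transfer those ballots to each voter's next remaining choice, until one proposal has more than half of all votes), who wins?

Proposal B

Round 1: Proposal A 15, Proposal B 12, Proposal C 4, Proposal D 0, Proposal E 5. Proposal D eliminated.
Round 2: Proposal A 15, Proposal B 12, Proposal C 4, Proposal E 5. Proposal C eliminated.
Round 3: Proposal A 15, Proposal B 12, Proposal E 9. Proposal E eliminated.
Round 4: Proposal A 15, Proposal B 21. Proposal B has a majority (≥19).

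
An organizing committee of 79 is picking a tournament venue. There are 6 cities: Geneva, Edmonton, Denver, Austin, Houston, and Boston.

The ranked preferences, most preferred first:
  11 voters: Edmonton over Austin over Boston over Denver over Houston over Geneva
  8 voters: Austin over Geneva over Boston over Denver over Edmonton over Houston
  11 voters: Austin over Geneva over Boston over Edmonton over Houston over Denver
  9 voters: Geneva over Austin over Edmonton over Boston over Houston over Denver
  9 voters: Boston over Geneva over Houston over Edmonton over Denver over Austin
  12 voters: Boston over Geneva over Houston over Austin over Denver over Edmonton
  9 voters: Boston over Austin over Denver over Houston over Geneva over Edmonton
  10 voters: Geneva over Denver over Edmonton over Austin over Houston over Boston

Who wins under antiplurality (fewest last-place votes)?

Houston

Last-place votes: Geneva 11, Edmonton 21, Denver 20, Austin 9, Houston 8, Boston 10.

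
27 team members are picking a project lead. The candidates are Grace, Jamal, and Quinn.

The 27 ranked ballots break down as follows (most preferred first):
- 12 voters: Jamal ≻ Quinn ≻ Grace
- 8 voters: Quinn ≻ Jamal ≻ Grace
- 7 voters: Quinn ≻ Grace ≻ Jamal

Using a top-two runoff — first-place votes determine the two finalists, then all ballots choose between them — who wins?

Quinn

Round 1 first-place votes: Grace 0, Jamal 12, Quinn 15. Quinn and Jamal advance.
Runoff: Quinn is ranked above Jamal on 15 ballots, Jamal above Quinn on 12.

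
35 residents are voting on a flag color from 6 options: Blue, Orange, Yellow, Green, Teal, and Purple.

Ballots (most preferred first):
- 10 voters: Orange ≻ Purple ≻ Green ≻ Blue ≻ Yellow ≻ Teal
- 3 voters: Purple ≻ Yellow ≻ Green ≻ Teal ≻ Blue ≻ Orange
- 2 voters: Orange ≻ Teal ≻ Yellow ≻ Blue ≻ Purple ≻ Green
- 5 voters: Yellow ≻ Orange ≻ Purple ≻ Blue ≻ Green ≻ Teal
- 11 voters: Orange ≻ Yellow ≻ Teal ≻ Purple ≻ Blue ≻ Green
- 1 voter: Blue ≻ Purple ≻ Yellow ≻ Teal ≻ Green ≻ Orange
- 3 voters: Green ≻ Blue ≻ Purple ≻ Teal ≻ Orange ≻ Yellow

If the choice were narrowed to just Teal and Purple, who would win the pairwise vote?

Teal is ranked above Purple on 13 ballots; Purple above Teal on 22.

Purple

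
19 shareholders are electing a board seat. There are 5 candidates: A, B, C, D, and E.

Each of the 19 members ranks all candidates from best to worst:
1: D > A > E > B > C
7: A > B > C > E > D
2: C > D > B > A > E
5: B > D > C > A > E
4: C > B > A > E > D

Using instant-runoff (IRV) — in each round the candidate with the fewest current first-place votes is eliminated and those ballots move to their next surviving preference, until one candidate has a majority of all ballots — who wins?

Round 1: A 7, B 5, C 6, D 1, E 0. E eliminated.
Round 2: A 7, B 5, C 6, D 1. D eliminated.
Round 3: A 8, B 5, C 6. B eliminated.
Round 4: A 8, C 11. C has a majority (≥10).

C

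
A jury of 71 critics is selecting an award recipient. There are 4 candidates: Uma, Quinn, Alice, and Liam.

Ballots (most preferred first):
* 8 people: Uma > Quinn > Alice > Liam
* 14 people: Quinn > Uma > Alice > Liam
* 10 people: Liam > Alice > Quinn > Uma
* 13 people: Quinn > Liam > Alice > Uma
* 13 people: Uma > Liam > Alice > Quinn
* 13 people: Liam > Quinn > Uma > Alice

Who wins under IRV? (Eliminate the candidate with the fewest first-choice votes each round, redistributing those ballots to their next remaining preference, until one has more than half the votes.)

Liam

Round 1: Uma 21, Quinn 27, Alice 0, Liam 23. Alice eliminated.
Round 2: Uma 21, Quinn 27, Liam 23. Uma eliminated.
Round 3: Quinn 35, Liam 36. Liam has a majority (≥36).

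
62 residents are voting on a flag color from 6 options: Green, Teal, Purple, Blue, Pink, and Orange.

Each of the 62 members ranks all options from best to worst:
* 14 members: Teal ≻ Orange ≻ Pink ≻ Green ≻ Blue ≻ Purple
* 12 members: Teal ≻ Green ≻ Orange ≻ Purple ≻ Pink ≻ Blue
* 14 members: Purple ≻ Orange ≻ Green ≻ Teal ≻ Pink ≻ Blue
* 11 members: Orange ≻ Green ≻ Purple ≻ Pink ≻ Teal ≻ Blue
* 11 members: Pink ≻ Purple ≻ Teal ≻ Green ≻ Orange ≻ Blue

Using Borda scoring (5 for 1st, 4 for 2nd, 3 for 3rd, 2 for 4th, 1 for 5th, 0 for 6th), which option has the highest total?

Green: 14×2 + 12×4 + 14×3 + 11×4 + 11×2 = 184
Teal: 14×5 + 12×5 + 14×2 + 11×1 + 11×3 = 202
Purple: 14×0 + 12×2 + 14×5 + 11×3 + 11×4 = 171
Blue: 14×1 + 12×0 + 14×0 + 11×0 + 11×0 = 14
Pink: 14×3 + 12×1 + 14×1 + 11×2 + 11×5 = 145
Orange: 14×4 + 12×3 + 14×4 + 11×5 + 11×1 = 214

Orange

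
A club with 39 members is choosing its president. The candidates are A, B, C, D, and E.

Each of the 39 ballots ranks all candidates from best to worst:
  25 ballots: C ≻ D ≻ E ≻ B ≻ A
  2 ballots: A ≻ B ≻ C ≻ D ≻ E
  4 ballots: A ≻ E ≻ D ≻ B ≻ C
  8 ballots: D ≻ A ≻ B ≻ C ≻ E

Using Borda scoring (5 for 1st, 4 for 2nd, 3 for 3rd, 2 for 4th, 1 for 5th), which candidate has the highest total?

D

A: 25×1 + 2×5 + 4×5 + 8×4 = 87
B: 25×2 + 2×4 + 4×2 + 8×3 = 90
C: 25×5 + 2×3 + 4×1 + 8×2 = 151
D: 25×4 + 2×2 + 4×3 + 8×5 = 156
E: 25×3 + 2×1 + 4×4 + 8×1 = 101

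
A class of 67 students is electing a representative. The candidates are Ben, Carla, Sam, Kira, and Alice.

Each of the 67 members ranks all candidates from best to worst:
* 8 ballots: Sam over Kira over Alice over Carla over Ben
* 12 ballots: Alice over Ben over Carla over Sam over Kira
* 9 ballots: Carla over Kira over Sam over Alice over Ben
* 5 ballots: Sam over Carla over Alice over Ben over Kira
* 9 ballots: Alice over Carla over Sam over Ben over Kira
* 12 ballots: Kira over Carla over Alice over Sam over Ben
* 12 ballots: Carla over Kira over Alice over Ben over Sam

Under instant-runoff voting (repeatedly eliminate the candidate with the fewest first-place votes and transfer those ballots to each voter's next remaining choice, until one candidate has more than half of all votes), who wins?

Round 1: Ben 0, Carla 21, Sam 13, Kira 12, Alice 21. Ben eliminated.
Round 2: Carla 21, Sam 13, Kira 12, Alice 21. Kira eliminated.
Round 3: Carla 33, Sam 13, Alice 21. Sam eliminated.
Round 4: Carla 38, Alice 29. Carla has a majority (≥34).

Carla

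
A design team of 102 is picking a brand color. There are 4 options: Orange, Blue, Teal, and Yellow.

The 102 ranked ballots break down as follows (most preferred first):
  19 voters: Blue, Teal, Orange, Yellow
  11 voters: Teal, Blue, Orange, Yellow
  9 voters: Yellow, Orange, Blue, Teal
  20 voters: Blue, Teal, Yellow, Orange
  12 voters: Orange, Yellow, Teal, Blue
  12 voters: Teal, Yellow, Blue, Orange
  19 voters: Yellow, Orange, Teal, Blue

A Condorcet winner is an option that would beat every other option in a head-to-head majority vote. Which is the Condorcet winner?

Teal

Teal vs Orange: 62–40
Teal vs Blue: 54–48
Teal vs Yellow: 62–40
Teal beats every other option.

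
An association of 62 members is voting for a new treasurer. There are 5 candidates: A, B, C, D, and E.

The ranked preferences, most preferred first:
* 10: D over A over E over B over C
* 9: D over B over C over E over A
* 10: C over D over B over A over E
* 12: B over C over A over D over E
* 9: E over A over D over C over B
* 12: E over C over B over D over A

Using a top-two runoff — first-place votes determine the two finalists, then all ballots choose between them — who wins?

D

Round 1 first-place votes: A 0, B 12, C 10, D 19, E 21. E and D advance.
Runoff: E is ranked above D on 21 ballots, D above E on 41.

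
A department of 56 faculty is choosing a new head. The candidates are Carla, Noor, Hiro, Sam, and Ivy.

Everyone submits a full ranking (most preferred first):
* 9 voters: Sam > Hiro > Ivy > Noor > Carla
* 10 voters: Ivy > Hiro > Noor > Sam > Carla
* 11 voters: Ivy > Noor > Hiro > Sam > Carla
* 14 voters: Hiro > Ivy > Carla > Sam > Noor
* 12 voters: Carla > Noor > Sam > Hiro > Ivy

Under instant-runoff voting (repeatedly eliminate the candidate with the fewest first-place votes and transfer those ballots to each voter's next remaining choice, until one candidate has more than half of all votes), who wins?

Round 1: Carla 12, Noor 0, Hiro 14, Sam 9, Ivy 21. Noor eliminated.
Round 2: Carla 12, Hiro 14, Sam 9, Ivy 21. Sam eliminated.
Round 3: Carla 12, Hiro 23, Ivy 21. Carla eliminated.
Round 4: Hiro 35, Ivy 21. Hiro has a majority (≥29).

Hiro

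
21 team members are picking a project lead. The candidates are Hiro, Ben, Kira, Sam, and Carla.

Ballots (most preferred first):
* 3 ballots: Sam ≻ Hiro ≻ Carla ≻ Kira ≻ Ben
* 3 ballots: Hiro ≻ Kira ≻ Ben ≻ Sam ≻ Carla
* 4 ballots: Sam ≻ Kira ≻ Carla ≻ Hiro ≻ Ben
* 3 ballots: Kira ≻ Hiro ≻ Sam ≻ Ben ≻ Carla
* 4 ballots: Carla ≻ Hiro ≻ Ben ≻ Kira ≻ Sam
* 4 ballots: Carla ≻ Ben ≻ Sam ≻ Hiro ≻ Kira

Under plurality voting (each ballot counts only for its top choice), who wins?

Carla

First-place votes: Hiro 3, Ben 0, Kira 3, Sam 7, Carla 8.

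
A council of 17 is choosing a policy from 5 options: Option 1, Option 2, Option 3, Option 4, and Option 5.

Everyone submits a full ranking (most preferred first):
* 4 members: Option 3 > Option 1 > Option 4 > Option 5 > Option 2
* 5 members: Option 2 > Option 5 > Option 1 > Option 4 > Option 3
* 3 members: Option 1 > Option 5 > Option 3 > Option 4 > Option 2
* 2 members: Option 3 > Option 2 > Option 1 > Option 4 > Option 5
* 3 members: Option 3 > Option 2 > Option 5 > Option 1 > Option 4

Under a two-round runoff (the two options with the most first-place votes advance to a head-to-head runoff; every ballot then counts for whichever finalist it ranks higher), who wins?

Option 3

Round 1 first-place votes: Option 1 3, Option 2 5, Option 3 9, Option 4 0, Option 5 0. Option 3 and Option 2 advance.
Runoff: Option 3 is ranked above Option 2 on 12 ballots, Option 2 above Option 3 on 5.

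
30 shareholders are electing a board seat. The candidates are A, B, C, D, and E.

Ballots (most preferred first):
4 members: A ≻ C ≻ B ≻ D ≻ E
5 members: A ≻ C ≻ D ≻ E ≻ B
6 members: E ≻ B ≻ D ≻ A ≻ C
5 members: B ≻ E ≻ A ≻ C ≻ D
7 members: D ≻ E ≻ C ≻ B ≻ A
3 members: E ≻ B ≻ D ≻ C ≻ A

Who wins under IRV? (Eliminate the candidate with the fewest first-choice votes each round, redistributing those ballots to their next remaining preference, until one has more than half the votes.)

E

Round 1: A 9, B 5, C 0, D 7, E 9. C eliminated.
Round 2: A 9, B 5, D 7, E 9. B eliminated.
Round 3: A 9, D 7, E 14. D eliminated.
Round 4: A 9, E 21. E has a majority (≥16).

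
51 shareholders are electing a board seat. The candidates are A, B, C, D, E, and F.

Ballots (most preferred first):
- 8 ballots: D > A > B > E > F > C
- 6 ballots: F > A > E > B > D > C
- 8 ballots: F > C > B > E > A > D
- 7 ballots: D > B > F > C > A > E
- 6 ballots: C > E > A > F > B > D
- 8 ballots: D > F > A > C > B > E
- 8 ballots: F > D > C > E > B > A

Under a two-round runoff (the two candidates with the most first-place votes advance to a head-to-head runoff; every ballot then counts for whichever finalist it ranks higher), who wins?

Round 1 first-place votes: A 0, B 0, C 6, D 23, E 0, F 22. D and F advance.
Runoff: D is ranked above F on 23 ballots, F above D on 28.

F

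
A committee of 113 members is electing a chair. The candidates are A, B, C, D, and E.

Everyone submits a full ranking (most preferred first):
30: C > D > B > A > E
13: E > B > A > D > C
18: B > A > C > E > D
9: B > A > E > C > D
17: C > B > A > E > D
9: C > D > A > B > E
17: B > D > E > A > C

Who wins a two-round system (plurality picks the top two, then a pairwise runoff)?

B

Round 1 first-place votes: A 0, B 44, C 56, D 0, E 13. C and B advance.
Runoff: C is ranked above B on 56 ballots, B above C on 57.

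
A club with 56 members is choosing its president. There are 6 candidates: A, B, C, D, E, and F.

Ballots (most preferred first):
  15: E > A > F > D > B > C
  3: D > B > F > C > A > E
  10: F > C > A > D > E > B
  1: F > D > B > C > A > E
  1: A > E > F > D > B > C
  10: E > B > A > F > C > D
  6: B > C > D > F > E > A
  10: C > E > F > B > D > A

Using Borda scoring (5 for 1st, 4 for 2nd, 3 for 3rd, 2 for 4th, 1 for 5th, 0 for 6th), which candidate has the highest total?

A: 15×4 + 3×1 + 10×3 + 1×1 + 1×5 + 10×3 + 6×0 + 10×0 = 129
B: 15×1 + 3×4 + 10×0 + 1×3 + 1×1 + 10×4 + 6×5 + 10×2 = 121
C: 15×0 + 3×2 + 10×4 + 1×2 + 1×0 + 10×1 + 6×4 + 10×5 = 132
D: 15×2 + 3×5 + 10×2 + 1×4 + 1×2 + 10×0 + 6×3 + 10×1 = 99
E: 15×5 + 3×0 + 10×1 + 1×0 + 1×4 + 10×5 + 6×1 + 10×4 = 185
F: 15×3 + 3×3 + 10×5 + 1×5 + 1×3 + 10×2 + 6×2 + 10×3 = 174

E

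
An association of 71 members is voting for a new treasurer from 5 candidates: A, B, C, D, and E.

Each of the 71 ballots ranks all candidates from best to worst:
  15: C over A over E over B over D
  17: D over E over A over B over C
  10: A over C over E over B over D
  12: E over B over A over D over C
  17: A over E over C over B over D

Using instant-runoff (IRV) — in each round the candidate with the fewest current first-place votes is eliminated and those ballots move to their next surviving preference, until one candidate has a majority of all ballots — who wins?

Round 1: A 27, B 0, C 15, D 17, E 12. B eliminated.
Round 2: A 27, C 15, D 17, E 12. E eliminated.
Round 3: A 39, C 15, D 17. A has a majority (≥36).

A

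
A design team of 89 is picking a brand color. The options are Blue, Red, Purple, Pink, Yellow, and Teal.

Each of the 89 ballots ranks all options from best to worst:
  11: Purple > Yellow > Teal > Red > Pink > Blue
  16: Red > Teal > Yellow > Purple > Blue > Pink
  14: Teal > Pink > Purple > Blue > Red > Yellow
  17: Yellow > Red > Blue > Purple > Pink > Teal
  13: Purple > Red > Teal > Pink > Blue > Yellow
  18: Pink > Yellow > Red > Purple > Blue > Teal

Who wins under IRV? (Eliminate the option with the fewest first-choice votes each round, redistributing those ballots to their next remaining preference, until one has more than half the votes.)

Round 1: Blue 0, Red 16, Purple 24, Pink 18, Yellow 17, Teal 14. Blue eliminated.
Round 2: Red 16, Purple 24, Pink 18, Yellow 17, Teal 14. Teal eliminated.
Round 3: Red 16, Purple 24, Pink 32, Yellow 17. Red eliminated.
Round 4: Purple 24, Pink 32, Yellow 33. Purple eliminated.
Round 5: Pink 45, Yellow 44. Pink has a majority (≥45).

Pink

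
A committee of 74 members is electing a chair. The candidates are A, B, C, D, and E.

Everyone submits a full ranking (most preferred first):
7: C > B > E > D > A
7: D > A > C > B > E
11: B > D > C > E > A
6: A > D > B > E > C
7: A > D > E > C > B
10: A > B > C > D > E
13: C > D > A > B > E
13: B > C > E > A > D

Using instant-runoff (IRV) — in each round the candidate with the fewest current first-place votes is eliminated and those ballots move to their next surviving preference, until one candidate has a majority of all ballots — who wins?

A

Round 1: A 23, B 24, C 20, D 7, E 0. E eliminated.
Round 2: A 23, B 24, C 20, D 7. D eliminated.
Round 3: A 30, B 24, C 20. C eliminated.
Round 4: A 43, B 31. A has a majority (≥38).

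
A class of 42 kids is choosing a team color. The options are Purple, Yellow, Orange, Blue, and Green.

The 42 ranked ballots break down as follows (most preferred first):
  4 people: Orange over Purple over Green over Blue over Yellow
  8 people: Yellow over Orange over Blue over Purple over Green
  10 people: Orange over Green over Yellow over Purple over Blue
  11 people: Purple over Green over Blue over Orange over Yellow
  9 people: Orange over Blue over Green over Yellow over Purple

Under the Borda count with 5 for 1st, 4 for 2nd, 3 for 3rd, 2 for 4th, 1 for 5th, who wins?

Purple: 4×4 + 8×2 + 10×2 + 11×5 + 9×1 = 116
Yellow: 4×1 + 8×5 + 10×3 + 11×1 + 9×2 = 103
Orange: 4×5 + 8×4 + 10×5 + 11×2 + 9×5 = 169
Blue: 4×2 + 8×3 + 10×1 + 11×3 + 9×4 = 111
Green: 4×3 + 8×1 + 10×4 + 11×4 + 9×3 = 131

Orange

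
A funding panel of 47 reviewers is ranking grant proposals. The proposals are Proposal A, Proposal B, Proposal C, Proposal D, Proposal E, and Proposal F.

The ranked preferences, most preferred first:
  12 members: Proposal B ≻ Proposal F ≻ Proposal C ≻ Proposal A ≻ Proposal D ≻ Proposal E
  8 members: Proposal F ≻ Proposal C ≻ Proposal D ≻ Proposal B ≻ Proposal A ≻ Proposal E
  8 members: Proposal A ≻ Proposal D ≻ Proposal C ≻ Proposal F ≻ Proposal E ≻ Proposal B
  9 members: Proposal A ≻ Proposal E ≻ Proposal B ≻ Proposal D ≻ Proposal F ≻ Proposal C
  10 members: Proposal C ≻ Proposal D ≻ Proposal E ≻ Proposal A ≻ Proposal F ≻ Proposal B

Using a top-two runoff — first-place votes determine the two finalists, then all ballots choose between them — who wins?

Round 1 first-place votes: Proposal A 17, Proposal B 12, Proposal C 10, Proposal D 0, Proposal E 0, Proposal F 8. Proposal A and Proposal B advance.
Runoff: Proposal A is ranked above Proposal B on 27 ballots, Proposal B above Proposal A on 20.

Proposal A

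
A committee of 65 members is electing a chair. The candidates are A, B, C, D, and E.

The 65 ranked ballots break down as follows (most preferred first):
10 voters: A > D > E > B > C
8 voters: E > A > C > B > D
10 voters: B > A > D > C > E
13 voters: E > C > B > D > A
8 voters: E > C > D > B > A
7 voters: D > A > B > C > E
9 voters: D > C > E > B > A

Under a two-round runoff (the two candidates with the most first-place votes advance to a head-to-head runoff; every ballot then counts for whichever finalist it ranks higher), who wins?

Round 1 first-place votes: A 10, B 10, C 0, D 16, E 29. E and D advance.
Runoff: E is ranked above D on 29 ballots, D above E on 36.

D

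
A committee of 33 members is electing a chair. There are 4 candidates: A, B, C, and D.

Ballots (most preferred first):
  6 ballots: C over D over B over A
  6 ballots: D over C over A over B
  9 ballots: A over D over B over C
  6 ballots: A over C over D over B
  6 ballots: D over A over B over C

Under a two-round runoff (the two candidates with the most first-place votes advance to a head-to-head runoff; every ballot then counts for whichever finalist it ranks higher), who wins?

Round 1 first-place votes: A 15, B 0, C 6, D 12. A and D advance.
Runoff: A is ranked above D on 15 ballots, D above A on 18.

D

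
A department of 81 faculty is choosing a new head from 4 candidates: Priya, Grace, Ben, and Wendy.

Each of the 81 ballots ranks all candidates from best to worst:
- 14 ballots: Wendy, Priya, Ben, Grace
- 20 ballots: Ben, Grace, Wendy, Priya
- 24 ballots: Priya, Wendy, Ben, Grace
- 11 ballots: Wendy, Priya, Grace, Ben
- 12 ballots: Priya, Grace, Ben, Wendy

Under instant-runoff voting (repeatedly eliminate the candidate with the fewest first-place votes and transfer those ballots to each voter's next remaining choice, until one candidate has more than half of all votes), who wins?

Round 1: Priya 36, Grace 0, Ben 20, Wendy 25. Grace eliminated.
Round 2: Priya 36, Ben 20, Wendy 25. Ben eliminated.
Round 3: Priya 36, Wendy 45. Wendy has a majority (≥41).

Wendy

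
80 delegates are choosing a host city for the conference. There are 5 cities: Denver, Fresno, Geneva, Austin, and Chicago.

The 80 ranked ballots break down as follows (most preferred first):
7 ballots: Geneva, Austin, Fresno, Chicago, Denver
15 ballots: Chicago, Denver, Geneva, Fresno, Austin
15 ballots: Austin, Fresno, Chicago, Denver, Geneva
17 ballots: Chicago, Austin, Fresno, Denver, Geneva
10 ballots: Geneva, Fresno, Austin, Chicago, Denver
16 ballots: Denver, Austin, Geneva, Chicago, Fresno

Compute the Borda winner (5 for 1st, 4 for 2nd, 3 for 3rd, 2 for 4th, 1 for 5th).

Austin

Denver: 7×1 + 15×4 + 15×2 + 17×2 + 10×1 + 16×5 = 221
Fresno: 7×3 + 15×2 + 15×4 + 17×3 + 10×4 + 16×1 = 218
Geneva: 7×5 + 15×3 + 15×1 + 17×1 + 10×5 + 16×3 = 210
Austin: 7×4 + 15×1 + 15×5 + 17×4 + 10×3 + 16×4 = 280
Chicago: 7×2 + 15×5 + 15×3 + 17×5 + 10×2 + 16×2 = 271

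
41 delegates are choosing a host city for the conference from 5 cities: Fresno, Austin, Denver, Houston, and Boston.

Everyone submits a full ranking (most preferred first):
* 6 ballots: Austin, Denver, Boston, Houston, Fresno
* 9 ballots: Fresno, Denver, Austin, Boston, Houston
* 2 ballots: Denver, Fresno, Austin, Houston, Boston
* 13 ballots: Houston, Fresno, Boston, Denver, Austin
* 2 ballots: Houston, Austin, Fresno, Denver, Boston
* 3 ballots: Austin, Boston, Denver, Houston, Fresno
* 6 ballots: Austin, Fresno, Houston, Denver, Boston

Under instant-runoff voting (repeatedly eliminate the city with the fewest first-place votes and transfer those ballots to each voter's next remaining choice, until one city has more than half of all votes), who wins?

Round 1: Fresno 9, Austin 15, Denver 2, Houston 15, Boston 0. Boston eliminated.
Round 2: Fresno 9, Austin 15, Denver 2, Houston 15. Denver eliminated.
Round 3: Fresno 11, Austin 15, Houston 15. Fresno eliminated.
Round 4: Austin 26, Houston 15. Austin has a majority (≥21).

Austin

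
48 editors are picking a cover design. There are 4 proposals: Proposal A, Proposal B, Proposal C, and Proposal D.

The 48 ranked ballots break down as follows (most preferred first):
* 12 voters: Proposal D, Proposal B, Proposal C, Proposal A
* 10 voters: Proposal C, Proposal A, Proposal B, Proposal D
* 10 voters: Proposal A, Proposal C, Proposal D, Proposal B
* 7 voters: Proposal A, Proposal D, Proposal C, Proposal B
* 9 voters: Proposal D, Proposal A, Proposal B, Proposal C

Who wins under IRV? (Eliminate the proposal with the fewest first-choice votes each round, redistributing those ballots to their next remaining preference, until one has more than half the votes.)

Round 1: Proposal A 17, Proposal B 0, Proposal C 10, Proposal D 21. Proposal B eliminated.
Round 2: Proposal A 17, Proposal C 10, Proposal D 21. Proposal C eliminated.
Round 3: Proposal A 27, Proposal D 21. Proposal A has a majority (≥25).

Proposal A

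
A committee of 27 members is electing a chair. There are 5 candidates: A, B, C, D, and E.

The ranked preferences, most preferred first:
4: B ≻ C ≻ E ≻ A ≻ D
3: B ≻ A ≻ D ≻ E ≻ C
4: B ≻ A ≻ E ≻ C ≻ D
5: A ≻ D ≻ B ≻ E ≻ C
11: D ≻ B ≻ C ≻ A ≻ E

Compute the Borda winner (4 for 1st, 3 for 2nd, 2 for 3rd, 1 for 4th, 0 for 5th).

A: 4×1 + 3×3 + 4×3 + 5×4 + 11×1 = 56
B: 4×4 + 3×4 + 4×4 + 5×2 + 11×3 = 87
C: 4×3 + 3×0 + 4×1 + 5×0 + 11×2 = 38
D: 4×0 + 3×2 + 4×0 + 5×3 + 11×4 = 65
E: 4×2 + 3×1 + 4×2 + 5×1 + 11×0 = 24

B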